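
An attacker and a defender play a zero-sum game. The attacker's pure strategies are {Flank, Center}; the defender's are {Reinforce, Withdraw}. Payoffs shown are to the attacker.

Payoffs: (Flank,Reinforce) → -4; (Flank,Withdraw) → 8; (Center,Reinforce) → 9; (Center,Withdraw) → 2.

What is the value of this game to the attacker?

80/19

Row minima: Flank → -4, Center → 2; maximin = 2.
Column maxima: Reinforce → 9, Withdraw → 8; minimax = 8.
2 ≠ 8, so there is no saddle point; optimal play is mixed.
Let the attacker play Flank with probability p. Expected payoff against Reinforce: (-4)p + 9(1−p) = −13p + 9; against Withdraw: 8p + 2(1−p) = 6p + 2.
Setting these equal: −13p + 9 = 6p + 2 ⇒ −19p = -7 ⇒ p = 7/19, and the value is (-13)·(7/19) + 9 = 80/19.
For the defender: with q = P(Reinforce), equating Flank's and Center's payoffs gives −12q + 8 = 7q + 2 ⇒ q = 6/19.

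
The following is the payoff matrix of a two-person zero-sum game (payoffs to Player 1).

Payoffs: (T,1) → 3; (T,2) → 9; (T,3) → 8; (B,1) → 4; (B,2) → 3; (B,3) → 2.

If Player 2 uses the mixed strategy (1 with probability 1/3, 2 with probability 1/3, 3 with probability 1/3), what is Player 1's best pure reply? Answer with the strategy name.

T

Expected payoff of T: (1/3)·3 + (1/3)·9 + (1/3)·8 = 20/3.
Expected payoff of B: (1/3)·4 + (1/3)·3 + (1/3)·2 = 3.
The largest is 20/3, so Player 1's best response is T.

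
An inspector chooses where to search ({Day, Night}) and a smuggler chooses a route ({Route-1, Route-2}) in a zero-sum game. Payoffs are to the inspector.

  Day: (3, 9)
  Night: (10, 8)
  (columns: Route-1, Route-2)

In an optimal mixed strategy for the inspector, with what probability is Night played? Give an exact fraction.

Row minima: Day → 3, Night → 8; maximin = 8.
Column maxima: Route-1 → 10, Route-2 → 9; minimax = 9.
8 ≠ 9, so there is no saddle point; optimal play is mixed.
Let the inspector play Day with probability p. Expected payoff against Route-1: 3p + 10(1−p) = −7p + 10; against Route-2: 9p + 8(1−p) = p + 8.
Setting these equal: −7p + 10 = p + 8 ⇒ −8p = -2 ⇒ p = 1/4, and the value is (-7)·(1/4) + 10 = 33/4.
For the smuggler: with q = P(Route-1), equating Day's and Night's payoffs gives −6q + 9 = 2q + 8 ⇒ q = 1/8.

3/4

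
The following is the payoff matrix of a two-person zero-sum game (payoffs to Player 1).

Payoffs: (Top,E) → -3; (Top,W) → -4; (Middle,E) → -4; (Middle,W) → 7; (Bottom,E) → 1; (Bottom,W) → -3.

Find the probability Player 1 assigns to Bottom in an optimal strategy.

11/15

Row minima: Top → -4, Middle → -4, Bottom → -3; maximin = -3.
Column maxima: E → 1, W → 7; minimax = 1.
-3 ≠ 1, so there is no saddle point; optimal play is mixed.
Top is strictly dominated by Bottom, so Player 1 never plays it.
On the remaining 2×2 (Middle, Bottom vs E, W):
Let Player 1 play Middle with probability p. Expected payoff against E: (-4)p + 1(1−p) = −5p + 1; against W: 7p + (-3)(1−p) = 10p − 3.
Setting these equal: −5p + 1 = 10p − 3 ⇒ −15p = -4 ⇒ p = 4/15, and the value is (-5)·(4/15) + 1 = -1/3.
For Player 2: with q = P(E), equating Middle's and Bottom's payoffs gives −11q + 7 = 4q − 3 ⇒ q = 2/3.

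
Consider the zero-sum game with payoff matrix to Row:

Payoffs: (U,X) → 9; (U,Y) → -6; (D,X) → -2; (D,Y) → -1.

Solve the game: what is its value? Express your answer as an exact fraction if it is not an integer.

Row minima: U → -6, D → -2; maximin = -2.
Column maxima: X → 9, Y → -1; minimax = -1.
-2 ≠ -1, so there is no saddle point; optimal play is mixed.
Let Row play U with probability p. Expected payoff against X: 9p + (-2)(1−p) = 11p − 2; against Y: (-6)p + (-1)(1−p) = −5p − 1.
Setting these equal: 11p − 2 = −5p − 1 ⇒ 16p = 1 ⇒ p = 1/16, and the value is (11)·(1/16) − 2 = -21/16.
For Column: with q = P(X), equating U's and D's payoffs gives 15q − 6 = −q − 1 ⇒ q = 5/16.

-21/16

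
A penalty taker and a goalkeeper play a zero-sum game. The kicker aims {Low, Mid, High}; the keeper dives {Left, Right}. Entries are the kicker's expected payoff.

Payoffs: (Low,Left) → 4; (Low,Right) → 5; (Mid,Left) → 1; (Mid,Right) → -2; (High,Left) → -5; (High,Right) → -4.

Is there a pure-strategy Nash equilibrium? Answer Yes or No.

Yes

Row minima: Low → 4, Mid → -2, High → -5; maximin = 4.
Column maxima: Left → 4, Right → 5; minimax = 4.
maximin = minimax = 4, so a saddle point exists.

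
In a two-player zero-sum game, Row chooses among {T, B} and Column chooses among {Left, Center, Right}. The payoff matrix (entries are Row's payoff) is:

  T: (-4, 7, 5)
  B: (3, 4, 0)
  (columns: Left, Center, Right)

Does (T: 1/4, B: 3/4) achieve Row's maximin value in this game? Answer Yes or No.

Yes

Against Left this mix gives (1/4)·(-4) + (3/4)·3 = 5/4.
Against Center this mix gives (1/4)·7 + (3/4)·4 = 19/4.
Against Right this mix gives (1/4)·5 + (3/4)·0 = 5/4.
All of Column's active replies (Left, Right) yield 5/4, and no column does worse for Row. The mix makes Column indifferent and guarantees 5/4, so it is optimal.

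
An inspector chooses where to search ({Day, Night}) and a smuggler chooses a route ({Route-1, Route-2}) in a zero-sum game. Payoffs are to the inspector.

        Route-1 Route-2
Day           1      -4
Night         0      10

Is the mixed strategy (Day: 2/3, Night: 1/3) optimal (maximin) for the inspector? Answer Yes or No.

Yes

Against Route-1 this mix gives (2/3)·1 + (1/3)·0 = 2/3.
Against Route-2 this mix gives (2/3)·(-4) + (1/3)·10 = 2/3.
All of the smuggler's active replies (Route-1, Route-2) yield 2/3, and no column does worse for the inspector. The mix makes the smuggler indifferent and guarantees 2/3, so it is optimal.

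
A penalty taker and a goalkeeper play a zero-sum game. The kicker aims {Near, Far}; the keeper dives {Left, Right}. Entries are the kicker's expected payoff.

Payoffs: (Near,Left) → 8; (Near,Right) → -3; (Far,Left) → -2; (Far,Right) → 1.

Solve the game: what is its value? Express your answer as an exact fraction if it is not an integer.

Row minima: Near → -3, Far → -2; maximin = -2.
Column maxima: Left → 8, Right → 1; minimax = 1.
-2 ≠ 1, so there is no saddle point; optimal play is mixed.
Let the kicker play Near with probability p. Expected payoff against Left: 8p + (-2)(1−p) = 10p − 2; against Right: (-3)p + 1(1−p) = −4p + 1.
Setting these equal: 10p − 2 = −4p + 1 ⇒ 14p = 3 ⇒ p = 3/14, and the value is (10)·(3/14) − 2 = 1/7.
For the keeper: with q = P(Left), equating Near's and Far's payoffs gives 11q − 3 = −3q + 1 ⇒ q = 2/7.

1/7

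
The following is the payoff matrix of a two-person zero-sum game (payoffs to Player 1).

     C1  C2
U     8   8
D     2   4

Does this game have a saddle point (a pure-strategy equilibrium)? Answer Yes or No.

Yes

Row minima: U → 8, D → 2; maximin = 8.
Column maxima: C1 → 8, C2 → 8; minimax = 8.
maximin = minimax = 8, so a saddle point exists.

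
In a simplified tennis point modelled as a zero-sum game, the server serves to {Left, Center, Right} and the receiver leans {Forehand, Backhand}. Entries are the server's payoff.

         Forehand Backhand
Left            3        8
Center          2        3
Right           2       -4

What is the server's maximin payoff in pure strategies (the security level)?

3

Row minima: Left → 3, Center → 2, Right → -4.
The best of these is 3.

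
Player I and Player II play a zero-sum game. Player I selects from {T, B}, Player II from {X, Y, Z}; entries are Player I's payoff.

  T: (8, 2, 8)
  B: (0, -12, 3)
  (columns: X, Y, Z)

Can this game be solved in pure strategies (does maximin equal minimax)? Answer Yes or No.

Yes

Row minima: T → 2, B → -12; maximin = 2.
Column maxima: X → 8, Y → 2, Z → 8; minimax = 2.
maximin = minimax = 2, so a saddle point exists.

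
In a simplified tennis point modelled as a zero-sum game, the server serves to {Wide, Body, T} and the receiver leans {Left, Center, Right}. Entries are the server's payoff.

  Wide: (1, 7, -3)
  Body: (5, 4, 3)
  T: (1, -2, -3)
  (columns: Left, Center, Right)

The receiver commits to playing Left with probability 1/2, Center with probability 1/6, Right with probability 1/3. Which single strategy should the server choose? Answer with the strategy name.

Expected payoff of Wide: (1/2)·1 + (1/6)·7 + (1/3)·(-3) = 2/3.
Expected payoff of Body: (1/2)·5 + (1/6)·4 + (1/3)·3 = 25/6.
Expected payoff of T: (1/2)·1 + (1/6)·(-2) + (1/3)·(-3) = -5/6.
The largest is 25/6, so the server's best response is Body.

Body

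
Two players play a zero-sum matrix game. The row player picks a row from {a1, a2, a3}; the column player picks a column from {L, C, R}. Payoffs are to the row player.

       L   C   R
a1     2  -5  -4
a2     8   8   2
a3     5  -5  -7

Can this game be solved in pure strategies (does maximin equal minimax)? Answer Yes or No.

Row minima: a1 → -5, a2 → 2, a3 → -7; maximin = 2.
Column maxima: L → 8, C → 8, R → 2; minimax = 2.
maximin = minimax = 2, so a saddle point exists.

Yes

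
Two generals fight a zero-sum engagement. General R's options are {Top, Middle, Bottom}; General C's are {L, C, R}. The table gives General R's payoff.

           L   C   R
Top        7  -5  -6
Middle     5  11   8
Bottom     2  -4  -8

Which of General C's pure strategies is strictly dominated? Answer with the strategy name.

R holds General R's payoff strictly below C in every row: -6 < -5, 8 < 11, -8 < -4.
So C is strictly dominated for General C.

C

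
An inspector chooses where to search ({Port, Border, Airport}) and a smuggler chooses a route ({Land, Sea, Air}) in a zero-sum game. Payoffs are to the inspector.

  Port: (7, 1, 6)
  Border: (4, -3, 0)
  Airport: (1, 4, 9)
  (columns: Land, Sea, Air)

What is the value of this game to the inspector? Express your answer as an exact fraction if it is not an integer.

Row minima: Port → 1, Border → -3, Airport → 1; maximin = 1.
Column maxima: Land → 7, Sea → 4, Air → 9; minimax = 4.
1 ≠ 4, so there is no saddle point; optimal play is mixed.
Border is strictly dominated by Port, so the inspector never plays it.
Air is strictly dominated by Sea (it gives the inspector strictly more in every row), so the smuggler never plays it.
On the remaining 2×2 (Port, Airport vs Land, Sea):
Let the inspector play Port with probability p. Expected payoff against Land: 7p + 1(1−p) = 6p + 1; against Sea: 1p + 4(1−p) = −3p + 4.
Setting these equal: 6p + 1 = −3p + 4 ⇒ 9p = 3 ⇒ p = 1/3, and the value is (6)·(1/3) + 1 = 3.
For the smuggler: with q = P(Land), equating Port's and Airport's payoffs gives 6q + 1 = −3q + 4 ⇒ q = 1/3.

3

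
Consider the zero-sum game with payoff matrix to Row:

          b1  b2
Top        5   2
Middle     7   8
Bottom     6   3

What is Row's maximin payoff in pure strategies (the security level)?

Row minima: Top → 2, Middle → 7, Bottom → 3.
The best of these is 7.

7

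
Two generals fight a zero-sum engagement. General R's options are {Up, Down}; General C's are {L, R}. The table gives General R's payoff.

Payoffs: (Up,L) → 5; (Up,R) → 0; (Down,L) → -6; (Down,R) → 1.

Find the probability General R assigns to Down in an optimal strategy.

5/12

Row minima: Up → 0, Down → -6; maximin = 0.
Column maxima: L → 5, R → 1; minimax = 1.
0 ≠ 1, so there is no saddle point; optimal play is mixed.
Let General R play Up with probability p. Expected payoff against L: 5p + (-6)(1−p) = 11p − 6; against R: 0p + 1(1−p) = −p + 1.
Setting these equal: 11p − 6 = −p + 1 ⇒ 12p = 7 ⇒ p = 7/12, and the value is (11)·(7/12) − 6 = 5/12.
For General C: with q = P(L), equating Up's and Down's payoffs gives 5q = −7q + 1 ⇒ q = 1/12.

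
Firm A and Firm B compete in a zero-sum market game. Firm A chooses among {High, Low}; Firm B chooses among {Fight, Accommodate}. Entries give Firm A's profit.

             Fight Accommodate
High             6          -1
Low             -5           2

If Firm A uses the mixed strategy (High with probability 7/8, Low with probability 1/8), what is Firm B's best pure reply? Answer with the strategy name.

Accommodate

If Firm B plays Fight, Firm A's expected payoff is (7/8)·6 + (1/8)·(-5) = 37/8.
If Firm B plays Accommodate, Firm A's expected payoff is (7/8)·(-1) + (1/8)·2 = -5/8.
Firm B minimizes Firm A's payoff; the smallest is -5/8, so the best response is Accommodate.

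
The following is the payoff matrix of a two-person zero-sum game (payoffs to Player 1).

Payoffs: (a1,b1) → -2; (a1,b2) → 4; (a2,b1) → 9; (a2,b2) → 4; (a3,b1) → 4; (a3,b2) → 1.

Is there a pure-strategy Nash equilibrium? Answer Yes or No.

Yes

Row minima: a1 → -2, a2 → 4, a3 → 1; maximin = 4.
Column maxima: b1 → 9, b2 → 4; minimax = 4.
maximin = minimax = 4, so a saddle point exists.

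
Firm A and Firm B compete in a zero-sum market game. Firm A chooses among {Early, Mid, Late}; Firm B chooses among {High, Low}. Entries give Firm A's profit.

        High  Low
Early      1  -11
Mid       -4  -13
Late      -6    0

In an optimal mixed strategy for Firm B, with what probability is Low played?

Row minima: Early → -11, Mid → -13, Late → -6; maximin = -6.
Column maxima: High → 1, Low → 0; minimax = 0.
-6 ≠ 0, so there is no saddle point; optimal play is mixed.
Mid is strictly dominated by Early, so Firm A never plays it.
On the remaining 2×2 (Early, Late vs High, Low):
Let Firm A play Early with probability p. Expected payoff against High: 1p + (-6)(1−p) = 7p − 6; against Low: (-11)p + 0(1−p) = −11p.
Setting these equal: 7p − 6 = −11p ⇒ 18p = 6 ⇒ p = 1/3, and the value is (7)·(1/3) − 6 = -11/3.
For Firm B: with q = P(High), equating Early's and Late's payoffs gives 12q − 11 = −6q ⇒ q = 11/18.

7/18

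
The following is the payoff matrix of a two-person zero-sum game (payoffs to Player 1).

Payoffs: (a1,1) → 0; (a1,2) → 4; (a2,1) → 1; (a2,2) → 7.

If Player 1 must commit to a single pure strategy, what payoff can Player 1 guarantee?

1

Row minima: a1 → 0, a2 → 1.
The best of these is 1.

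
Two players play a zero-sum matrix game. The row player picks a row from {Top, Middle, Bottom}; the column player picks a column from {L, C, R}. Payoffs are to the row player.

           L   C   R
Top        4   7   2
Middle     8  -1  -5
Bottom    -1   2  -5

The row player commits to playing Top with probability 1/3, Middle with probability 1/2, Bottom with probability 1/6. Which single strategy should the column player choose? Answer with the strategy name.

R

If the column player plays L, the row player's expected payoff is (1/3)·4 + (1/2)·8 + (1/6)·(-1) = 31/6.
If the column player plays C, the row player's expected payoff is (1/3)·7 + (1/2)·(-1) + (1/6)·2 = 13/6.
If the column player plays R, the row player's expected payoff is (1/3)·2 + (1/2)·(-5) + (1/6)·(-5) = -8/3.
The column player minimizes the row player's payoff; the smallest is -8/3, so the best response is R.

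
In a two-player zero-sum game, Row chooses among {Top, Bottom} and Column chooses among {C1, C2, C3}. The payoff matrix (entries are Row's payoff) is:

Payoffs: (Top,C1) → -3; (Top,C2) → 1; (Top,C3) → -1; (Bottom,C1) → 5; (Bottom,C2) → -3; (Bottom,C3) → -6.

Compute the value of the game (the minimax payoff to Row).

-23/13

Row minima: Top → -3, Bottom → -6; maximin = -3.
Column maxima: C1 → 5, C2 → 1, C3 → -1; minimax = -1.
-3 ≠ -1, so there is no saddle point; optimal play is mixed.
C2 is strictly dominated by C3 (it gives Row strictly more in every row), so Column never plays it.
On the remaining 2×2 (Top, Bottom vs C1, C3):
Let Row play Top with probability p. Expected payoff against C1: (-3)p + 5(1−p) = −8p + 5; against C3: (-1)p + (-6)(1−p) = 5p − 6.
Setting these equal: −8p + 5 = 5p − 6 ⇒ −13p = -11 ⇒ p = 11/13, and the value is (-8)·(11/13) + 5 = -23/13.
For Column: with q = P(C1), equating Top's and Bottom's payoffs gives −2q − 1 = 11q − 6 ⇒ q = 5/13.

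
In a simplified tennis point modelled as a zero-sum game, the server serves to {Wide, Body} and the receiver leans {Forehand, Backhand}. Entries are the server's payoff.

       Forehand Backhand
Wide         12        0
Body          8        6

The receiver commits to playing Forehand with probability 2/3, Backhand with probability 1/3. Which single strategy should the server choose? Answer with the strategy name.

Wide

Expected payoff of Wide: (2/3)·12 + (1/3)·0 = 8.
Expected payoff of Body: (2/3)·8 + (1/3)·6 = 22/3.
The largest is 8, so the server's best response is Wide.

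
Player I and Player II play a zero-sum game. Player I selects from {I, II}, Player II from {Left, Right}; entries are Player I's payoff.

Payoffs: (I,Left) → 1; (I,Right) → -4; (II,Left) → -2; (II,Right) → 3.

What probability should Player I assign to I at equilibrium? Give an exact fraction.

Row minima: I → -4, II → -2; maximin = -2.
Column maxima: Left → 1, Right → 3; minimax = 1.
-2 ≠ 1, so there is no saddle point; optimal play is mixed.
Let Player I play I with probability p. Expected payoff against Left: 1p + (-2)(1−p) = 3p − 2; against Right: (-4)p + 3(1−p) = −7p + 3.
Setting these equal: 3p − 2 = −7p + 3 ⇒ 10p = 5 ⇒ p = 1/2, and the value is (3)·(1/2) − 2 = -1/2.
For Player II: with q = P(Left), equating I's and II's payoffs gives 5q − 4 = −5q + 3 ⇒ q = 7/10.

1/2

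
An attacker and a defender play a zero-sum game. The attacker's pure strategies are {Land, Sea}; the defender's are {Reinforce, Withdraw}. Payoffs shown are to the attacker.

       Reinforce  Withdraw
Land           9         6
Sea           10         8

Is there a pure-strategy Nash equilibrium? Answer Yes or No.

Yes

Row minima: Land → 6, Sea → 8; maximin = 8.
Column maxima: Reinforce → 10, Withdraw → 8; minimax = 8.
maximin = minimax = 8, so a saddle point exists.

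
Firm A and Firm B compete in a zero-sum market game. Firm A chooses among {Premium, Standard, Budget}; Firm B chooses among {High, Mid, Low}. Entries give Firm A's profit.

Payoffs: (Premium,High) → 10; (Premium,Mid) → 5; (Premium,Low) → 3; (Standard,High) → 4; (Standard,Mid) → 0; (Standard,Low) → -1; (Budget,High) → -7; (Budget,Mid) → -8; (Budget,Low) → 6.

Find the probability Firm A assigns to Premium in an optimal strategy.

7/8

Row minima: Premium → 3, Standard → -1, Budget → -8; maximin = 3.
Column maxima: High → 10, Mid → 5, Low → 6; minimax = 5.
3 ≠ 5, so there is no saddle point; optimal play is mixed.
Standard is strictly dominated by Premium, so Firm A never plays it.
High is strictly dominated by Mid (it gives Firm A strictly more in every row), so Firm B never plays it.
On the remaining 2×2 (Premium, Budget vs Mid, Low):
Let Firm A play Premium with probability p. Expected payoff against Mid: 5p + (-8)(1−p) = 13p − 8; against Low: 3p + 6(1−p) = −3p + 6.
Setting these equal: 13p − 8 = −3p + 6 ⇒ 16p = 14 ⇒ p = 7/8, and the value is (13)·(7/8) − 8 = 27/8.
For Firm B: with q = P(Mid), equating Premium's and Budget's payoffs gives 2q + 3 = −14q + 6 ⇒ q = 3/16.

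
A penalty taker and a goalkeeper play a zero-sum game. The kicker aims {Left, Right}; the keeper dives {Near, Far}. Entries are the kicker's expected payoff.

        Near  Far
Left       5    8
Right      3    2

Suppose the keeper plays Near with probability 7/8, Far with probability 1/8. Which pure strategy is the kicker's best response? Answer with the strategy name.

Expected payoff of Left: (7/8)·5 + (1/8)·8 = 43/8.
Expected payoff of Right: (7/8)·3 + (1/8)·2 = 23/8.
The largest is 43/8, so the kicker's best response is Left.

Left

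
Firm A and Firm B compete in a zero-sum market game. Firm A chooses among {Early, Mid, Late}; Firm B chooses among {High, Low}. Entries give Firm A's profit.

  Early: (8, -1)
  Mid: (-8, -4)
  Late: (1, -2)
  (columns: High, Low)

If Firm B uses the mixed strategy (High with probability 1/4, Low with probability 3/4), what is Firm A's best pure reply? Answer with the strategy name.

Expected payoff of Early: (1/4)·8 + (3/4)·(-1) = 5/4.
Expected payoff of Mid: (1/4)·(-8) + (3/4)·(-4) = -5.
Expected payoff of Late: (1/4)·1 + (3/4)·(-2) = -5/4.
The largest is 5/4, so Firm A's best response is Early.

Early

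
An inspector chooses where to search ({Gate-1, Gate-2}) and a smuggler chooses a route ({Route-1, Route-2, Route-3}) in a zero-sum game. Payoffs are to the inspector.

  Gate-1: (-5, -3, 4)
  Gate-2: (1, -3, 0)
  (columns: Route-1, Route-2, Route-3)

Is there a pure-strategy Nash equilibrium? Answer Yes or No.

Row minima: Gate-1 → -5, Gate-2 → -3; maximin = -3.
Column maxima: Route-1 → 1, Route-2 → -3, Route-3 → 4; minimax = -3.
maximin = minimax = -3, so a saddle point exists.

Yes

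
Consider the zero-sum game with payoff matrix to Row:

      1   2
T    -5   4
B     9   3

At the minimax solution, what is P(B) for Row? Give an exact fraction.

3/5

Row minima: T → -5, B → 3; maximin = 3.
Column maxima: 1 → 9, 2 → 4; minimax = 4.
3 ≠ 4, so there is no saddle point; optimal play is mixed.
Let Row play T with probability p. Expected payoff against 1: (-5)p + 9(1−p) = −14p + 9; against 2: 4p + 3(1−p) = p + 3.
Setting these equal: −14p + 9 = p + 3 ⇒ −15p = -6 ⇒ p = 2/5, and the value is (-14)·(2/5) + 9 = 17/5.
For Column: with q = P(1), equating T's and B's payoffs gives −9q + 4 = 6q + 3 ⇒ q = 1/15.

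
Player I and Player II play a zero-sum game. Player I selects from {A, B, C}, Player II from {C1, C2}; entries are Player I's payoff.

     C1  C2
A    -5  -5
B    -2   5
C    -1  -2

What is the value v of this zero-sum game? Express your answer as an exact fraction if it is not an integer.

Row minima: A → -5, B → -2, C → -2; maximin = -2.
Column maxima: C1 → -1, C2 → 5; minimax = -1.
-2 ≠ -1, so there is no saddle point; optimal play is mixed.
A is strictly dominated by B, so Player I never plays it.
On the remaining 2×2 (B, C vs C1, C2):
Let Player I play B with probability p. Expected payoff against C1: (-2)p + (-1)(1−p) = −p − 1; against C2: 5p + (-2)(1−p) = 7p − 2.
Setting these equal: −p − 1 = 7p − 2 ⇒ −8p = -1 ⇒ p = 1/8, and the value is (-1)·(1/8) − 1 = -9/8.
For Player II: with q = P(C1), equating B's and C's payoffs gives −7q + 5 = q − 2 ⇒ q = 7/8.

-9/8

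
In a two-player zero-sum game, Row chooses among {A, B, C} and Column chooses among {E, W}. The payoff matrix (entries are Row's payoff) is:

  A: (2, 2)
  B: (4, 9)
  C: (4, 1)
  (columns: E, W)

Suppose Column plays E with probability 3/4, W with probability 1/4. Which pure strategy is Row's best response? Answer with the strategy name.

B

Expected payoff of A: (3/4)·2 + (1/4)·2 = 2.
Expected payoff of B: (3/4)·4 + (1/4)·9 = 21/4.
Expected payoff of C: (3/4)·4 + (1/4)·1 = 13/4.
The largest is 21/4, so Row's best response is B.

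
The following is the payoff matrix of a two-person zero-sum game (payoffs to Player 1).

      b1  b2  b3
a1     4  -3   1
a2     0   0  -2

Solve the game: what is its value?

Row minima: a1 → -3, a2 → -2; maximin = -2.
Column maxima: b1 → 4, b2 → 0, b3 → 1; minimax = 0.
-2 ≠ 0, so there is no saddle point; optimal play is mixed.
b1 is strictly dominated by b3 (it gives Player 1 strictly more in every row), so Player 2 never plays it.
On the remaining 2×2 (a1, a2 vs b2, b3):
Let Player 1 play a1 with probability p. Expected payoff against b2: (-3)p + 0(1−p) = −3p; against b3: 1p + (-2)(1−p) = 3p − 2.
Setting these equal: −3p = 3p − 2 ⇒ −6p = -2 ⇒ p = 1/3, and the value is (-3)·(1/3) = -1.
For Player 2: with q = P(b2), equating a1's and a2's payoffs gives −4q + 1 = 2q − 2 ⇒ q = 1/2.

-1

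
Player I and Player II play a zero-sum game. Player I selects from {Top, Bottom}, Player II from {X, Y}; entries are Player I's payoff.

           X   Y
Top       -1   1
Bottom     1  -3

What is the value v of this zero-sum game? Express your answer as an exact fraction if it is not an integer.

-1/3

Row minima: Top → -1, Bottom → -3; maximin = -1.
Column maxima: X → 1, Y → 1; minimax = 1.
-1 ≠ 1, so there is no saddle point; optimal play is mixed.
Let Player I play Top with probability p. Expected payoff against X: (-1)p + 1(1−p) = −2p + 1; against Y: 1p + (-3)(1−p) = 4p − 3.
Setting these equal: −2p + 1 = 4p − 3 ⇒ −6p = -4 ⇒ p = 2/3, and the value is (-2)·(2/3) + 1 = -1/3.
For Player II: with q = P(X), equating Top's and Bottom's payoffs gives −2q + 1 = 4q − 3 ⇒ q = 2/3.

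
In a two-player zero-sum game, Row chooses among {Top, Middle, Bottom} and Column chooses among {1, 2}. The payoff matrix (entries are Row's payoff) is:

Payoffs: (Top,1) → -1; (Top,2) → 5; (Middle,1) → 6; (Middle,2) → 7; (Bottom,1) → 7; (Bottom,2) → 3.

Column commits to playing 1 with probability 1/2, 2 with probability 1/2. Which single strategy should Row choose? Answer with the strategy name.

Middle

Expected payoff of Top: (1/2)·(-1) + (1/2)·5 = 2.
Expected payoff of Middle: (1/2)·6 + (1/2)·7 = 13/2.
Expected payoff of Bottom: (1/2)·7 + (1/2)·3 = 5.
The largest is 13/2, so Row's best response is Middle.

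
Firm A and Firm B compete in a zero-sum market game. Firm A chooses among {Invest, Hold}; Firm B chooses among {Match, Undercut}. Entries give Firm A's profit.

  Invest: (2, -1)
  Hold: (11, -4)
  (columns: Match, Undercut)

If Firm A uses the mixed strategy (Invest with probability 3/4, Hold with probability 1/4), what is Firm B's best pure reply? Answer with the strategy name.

Undercut

If Firm B plays Match, Firm A's expected payoff is (3/4)·2 + (1/4)·11 = 17/4.
If Firm B plays Undercut, Firm A's expected payoff is (3/4)·(-1) + (1/4)·(-4) = -7/4.
Firm B minimizes Firm A's payoff; the smallest is -7/4, so the best response is Undercut.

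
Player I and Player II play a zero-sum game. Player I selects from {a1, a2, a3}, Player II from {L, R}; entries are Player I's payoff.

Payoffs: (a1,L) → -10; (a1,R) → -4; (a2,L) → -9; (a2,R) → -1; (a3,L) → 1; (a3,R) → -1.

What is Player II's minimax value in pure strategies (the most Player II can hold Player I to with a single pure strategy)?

-1

Column maxima: L → 1, R → -1.
The smallest of these is -1.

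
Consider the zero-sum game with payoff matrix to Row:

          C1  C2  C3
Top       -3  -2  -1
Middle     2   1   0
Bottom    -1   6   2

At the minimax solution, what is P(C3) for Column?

Row minima: Top → -3, Middle → 0, Bottom → -1; maximin = 0.
Column maxima: C1 → 2, C2 → 6, C3 → 2; minimax = 2.
0 ≠ 2, so there is no saddle point; optimal play is mixed.
Top is strictly dominated by Middle, so Row never plays it.
With Top eliminated, C2 is strictly dominated by C3 (it gives Row strictly more in every remaining row), so Column never plays it.
On the remaining 2×2 (Middle, Bottom vs C1, C3):
Let Row play Middle with probability p. Expected payoff against C1: 2p + (-1)(1−p) = 3p − 1; against C3: 0p + 2(1−p) = −2p + 2.
Setting these equal: 3p − 1 = −2p + 2 ⇒ 5p = 3 ⇒ p = 3/5, and the value is (3)·(3/5) − 1 = 4/5.
For Column: with q = P(C1), equating Middle's and Bottom's payoffs gives 2q = −3q + 2 ⇒ q = 2/5.

3/5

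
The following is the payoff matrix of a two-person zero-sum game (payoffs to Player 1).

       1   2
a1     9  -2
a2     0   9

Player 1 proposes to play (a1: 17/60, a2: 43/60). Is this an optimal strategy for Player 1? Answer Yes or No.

Against 1 this mix gives (17/60)·9 + (43/60)·0 = 51/20.
Against 2 this mix gives (17/60)·(-2) + (43/60)·9 = 353/60.
Player 2 will play 1, holding Player 1 to 51/20. Shifting weight toward the row that does better against 1 would raise this floor (the equalizing mix achieves 81/20 against both 1 and 2), so the proposed strategy is not optimal.

No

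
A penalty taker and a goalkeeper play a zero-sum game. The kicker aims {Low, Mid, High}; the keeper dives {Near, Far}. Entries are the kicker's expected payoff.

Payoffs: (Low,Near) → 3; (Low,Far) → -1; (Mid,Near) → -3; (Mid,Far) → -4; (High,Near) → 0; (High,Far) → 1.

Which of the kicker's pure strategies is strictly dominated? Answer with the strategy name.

Mid

Low gives a strictly higher payoff than Mid against every column: 3 > -3, -1 > -4.
So Mid is strictly dominated and the kicker never plays it.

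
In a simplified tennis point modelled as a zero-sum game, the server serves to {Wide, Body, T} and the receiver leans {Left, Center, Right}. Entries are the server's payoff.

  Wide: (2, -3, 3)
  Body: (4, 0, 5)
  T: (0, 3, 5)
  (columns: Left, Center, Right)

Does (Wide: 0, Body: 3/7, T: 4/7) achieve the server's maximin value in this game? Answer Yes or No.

Against Left this mix gives (3/7)·4 + (4/7)·0 = 12/7.
Against Center this mix gives (3/7)·0 + (4/7)·3 = 12/7.
Against Right this mix gives (3/7)·5 + (4/7)·5 = 5.
All of the receiver's active replies (Left, Center) yield 12/7, and no column does worse for the server. The mix makes the receiver indifferent and guarantees 12/7, so it is optimal.

Yes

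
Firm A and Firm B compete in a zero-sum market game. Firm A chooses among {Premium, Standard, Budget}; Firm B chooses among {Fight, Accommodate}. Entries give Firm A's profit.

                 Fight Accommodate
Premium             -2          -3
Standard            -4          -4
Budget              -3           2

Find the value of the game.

Row minima: Premium → -3, Standard → -4, Budget → -3; maximin = -3.
Column maxima: Fight → -2, Accommodate → 2; minimax = -2.
-3 ≠ -2, so there is no saddle point; optimal play is mixed.
Standard is strictly dominated by Premium, so Firm A never plays it.
On the remaining 2×2 (Premium, Budget vs Fight, Accommodate):
Let Firm A play Premium with probability p. Expected payoff against Fight: (-2)p + (-3)(1−p) = p − 3; against Accommodate: (-3)p + 2(1−p) = −5p + 2.
Setting these equal: p − 3 = −5p + 2 ⇒ 6p = 5 ⇒ p = 5/6, and the value is (1)·(5/6) − 3 = -13/6.
For Firm B: with q = P(Fight), equating Premium's and Budget's payoffs gives q − 3 = −5q + 2 ⇒ q = 5/6.

-13/6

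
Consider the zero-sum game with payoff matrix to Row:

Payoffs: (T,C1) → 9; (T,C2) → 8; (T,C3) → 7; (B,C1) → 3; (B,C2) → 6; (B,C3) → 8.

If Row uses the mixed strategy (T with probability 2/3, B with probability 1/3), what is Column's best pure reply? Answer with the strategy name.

C1

If Column plays C1, Row's expected payoff is (2/3)·9 + (1/3)·3 = 7.
If Column plays C2, Row's expected payoff is (2/3)·8 + (1/3)·6 = 22/3.
If Column plays C3, Row's expected payoff is (2/3)·7 + (1/3)·8 = 22/3.
Column minimizes Row's payoff; the smallest is 7, so the best response is C1.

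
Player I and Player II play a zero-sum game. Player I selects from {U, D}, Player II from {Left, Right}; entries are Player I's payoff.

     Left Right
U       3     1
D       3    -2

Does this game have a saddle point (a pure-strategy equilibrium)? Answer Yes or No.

Yes

Row minima: U → 1, D → -2; maximin = 1.
Column maxima: Left → 3, Right → 1; minimax = 1.
maximin = minimax = 1, so a saddle point exists.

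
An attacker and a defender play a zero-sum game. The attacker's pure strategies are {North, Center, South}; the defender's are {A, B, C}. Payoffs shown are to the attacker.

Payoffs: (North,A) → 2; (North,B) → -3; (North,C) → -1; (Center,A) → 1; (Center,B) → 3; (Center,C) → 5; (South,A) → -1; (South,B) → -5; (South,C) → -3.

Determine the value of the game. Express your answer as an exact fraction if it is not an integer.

Row minima: North → -3, Center → 1, South → -5; maximin = 1.
Column maxima: A → 2, B → 3, C → 5; minimax = 2.
1 ≠ 2, so there is no saddle point; optimal play is mixed.
South is strictly dominated by North, so the attacker never plays it.
C is strictly dominated by B (it gives the attacker strictly more in every row), so the defender never plays it.
On the remaining 2×2 (North, Center vs A, B):
Let the attacker play North with probability p. Expected payoff against A: 2p + 1(1−p) = p + 1; against B: (-3)p + 3(1−p) = −6p + 3.
Setting these equal: p + 1 = −6p + 3 ⇒ 7p = 2 ⇒ p = 2/7, and the value is (1)·(2/7) + 1 = 9/7.
For the defender: with q = P(A), equating North's and Center's payoffs gives 5q − 3 = −2q + 3 ⇒ q = 6/7.

9/7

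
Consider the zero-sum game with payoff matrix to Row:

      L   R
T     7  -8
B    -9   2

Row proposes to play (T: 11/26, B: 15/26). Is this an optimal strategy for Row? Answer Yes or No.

Against L this mix gives (11/26)·7 + (15/26)·(-9) = -29/13.
Against R this mix gives (11/26)·(-8) + (15/26)·2 = -29/13.
All of Column's active replies (L, R) yield -29/13, and no column does worse for Row. The mix makes Column indifferent and guarantees -29/13, so it is optimal.

Yes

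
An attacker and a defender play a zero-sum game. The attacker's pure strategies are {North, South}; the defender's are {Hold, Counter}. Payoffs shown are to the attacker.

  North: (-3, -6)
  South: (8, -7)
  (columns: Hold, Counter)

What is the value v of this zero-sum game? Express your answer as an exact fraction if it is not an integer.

-6

Row minima: North → -6, South → -7; maximin = -6.
Column maxima: Hold → 8, Counter → -6; minimax = -6.
Since maximin = minimax = -6, there is a saddle point and the value is -6.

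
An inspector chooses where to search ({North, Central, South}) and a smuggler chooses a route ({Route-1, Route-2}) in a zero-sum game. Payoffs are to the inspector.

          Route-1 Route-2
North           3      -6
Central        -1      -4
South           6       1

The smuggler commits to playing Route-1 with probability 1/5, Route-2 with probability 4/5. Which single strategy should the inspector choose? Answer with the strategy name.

South

Expected payoff of North: (1/5)·3 + (4/5)·(-6) = -21/5.
Expected payoff of Central: (1/5)·(-1) + (4/5)·(-4) = -17/5.
Expected payoff of South: (1/5)·6 + (4/5)·1 = 2.
The largest is 2, so the inspector's best response is South.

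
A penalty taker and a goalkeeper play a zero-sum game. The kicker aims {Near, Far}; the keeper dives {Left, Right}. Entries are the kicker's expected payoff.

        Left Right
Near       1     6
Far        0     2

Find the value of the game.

1

Row minima: Near → 1, Far → 0; maximin = 1.
Column maxima: Left → 1, Right → 6; minimax = 1.
Since maximin = minimax = 1, there is a saddle point and the value is 1.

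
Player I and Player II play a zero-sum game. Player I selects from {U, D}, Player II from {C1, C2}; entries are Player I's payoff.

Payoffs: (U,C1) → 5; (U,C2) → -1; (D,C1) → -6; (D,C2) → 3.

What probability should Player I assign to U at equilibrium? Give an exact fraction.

Row minima: U → -1, D → -6; maximin = -1.
Column maxima: C1 → 5, C2 → 3; minimax = 3.
-1 ≠ 3, so there is no saddle point; optimal play is mixed.
Let Player I play U with probability p. Expected payoff against C1: 5p + (-6)(1−p) = 11p − 6; against C2: (-1)p + 3(1−p) = −4p + 3.
Setting these equal: 11p − 6 = −4p + 3 ⇒ 15p = 9 ⇒ p = 3/5, and the value is (11)·(3/5) − 6 = 3/5.
For Player II: with q = P(C1), equating U's and D's payoffs gives 6q − 1 = −9q + 3 ⇒ q = 4/15.

3/5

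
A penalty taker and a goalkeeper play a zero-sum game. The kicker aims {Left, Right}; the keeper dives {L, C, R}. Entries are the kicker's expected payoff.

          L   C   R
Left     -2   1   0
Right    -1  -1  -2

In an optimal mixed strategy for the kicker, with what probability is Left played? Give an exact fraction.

Row minima: Left → -2, Right → -2; maximin = -2.
Column maxima: L → -1, C → 1, R → 0; minimax = -1.
-2 ≠ -1, so there is no saddle point; optimal play is mixed.
C is strictly dominated by R (it gives the kicker strictly more in every row), so the keeper never plays it.
On the remaining 2×2 (Left, Right vs L, R):
Let the kicker play Left with probability p. Expected payoff against L: (-2)p + (-1)(1−p) = −p − 1; against R: 0p + (-2)(1−p) = 2p − 2.
Setting these equal: −p − 1 = 2p − 2 ⇒ −3p = -1 ⇒ p = 1/3, and the value is (-1)·(1/3) − 1 = -4/3.
For the keeper: with q = P(L), equating Left's and Right's payoffs gives −2q = q − 2 ⇒ q = 2/3.

1/3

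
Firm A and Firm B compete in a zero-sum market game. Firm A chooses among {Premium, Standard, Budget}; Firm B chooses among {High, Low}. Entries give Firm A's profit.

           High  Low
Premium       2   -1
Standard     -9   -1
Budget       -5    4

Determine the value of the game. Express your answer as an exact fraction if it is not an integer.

1/4

Row minima: Premium → -1, Standard → -9, Budget → -5; maximin = -1.
Column maxima: High → 2, Low → 4; minimax = 2.
-1 ≠ 2, so there is no saddle point; optimal play is mixed.
Standard is strictly dominated by Budget, so Firm A never plays it.
On the remaining 2×2 (Premium, Budget vs High, Low):
Let Firm A play Premium with probability p. Expected payoff against High: 2p + (-5)(1−p) = 7p − 5; against Low: (-1)p + 4(1−p) = −5p + 4.
Setting these equal: 7p − 5 = −5p + 4 ⇒ 12p = 9 ⇒ p = 3/4, and the value is (7)·(3/4) − 5 = 1/4.
For Firm B: with q = P(High), equating Premium's and Budget's payoffs gives 3q − 1 = −9q + 4 ⇒ q = 5/12.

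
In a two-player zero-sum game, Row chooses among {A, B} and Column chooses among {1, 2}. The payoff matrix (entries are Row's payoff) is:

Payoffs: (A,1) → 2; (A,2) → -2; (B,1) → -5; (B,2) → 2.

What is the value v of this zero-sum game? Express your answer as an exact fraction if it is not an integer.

-6/11

Row minima: A → -2, B → -5; maximin = -2.
Column maxima: 1 → 2, 2 → 2; minimax = 2.
-2 ≠ 2, so there is no saddle point; optimal play is mixed.
Let Row play A with probability p. Expected payoff against 1: 2p + (-5)(1−p) = 7p − 5; against 2: (-2)p + 2(1−p) = −4p + 2.
Setting these equal: 7p − 5 = −4p + 2 ⇒ 11p = 7 ⇒ p = 7/11, and the value is (7)·(7/11) − 5 = -6/11.
For Column: with q = P(1), equating A's and B's payoffs gives 4q − 2 = −7q + 2 ⇒ q = 4/11.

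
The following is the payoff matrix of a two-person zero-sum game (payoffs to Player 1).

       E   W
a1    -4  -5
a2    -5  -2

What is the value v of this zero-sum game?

Row minima: a1 → -5, a2 → -5; maximin = -5.
Column maxima: E → -4, W → -2; minimax = -4.
-5 ≠ -4, so there is no saddle point; optimal play is mixed.
Let Player 1 play a1 with probability p. Expected payoff against E: (-4)p + (-5)(1−p) = p − 5; against W: (-5)p + (-2)(1−p) = −3p − 2.
Setting these equal: p − 5 = −3p − 2 ⇒ 4p = 3 ⇒ p = 3/4, and the value is (1)·(3/4) − 5 = -17/4.
For Player 2: with q = P(E), equating a1's and a2's payoffs gives q − 5 = −3q − 2 ⇒ q = 3/4.

-17/4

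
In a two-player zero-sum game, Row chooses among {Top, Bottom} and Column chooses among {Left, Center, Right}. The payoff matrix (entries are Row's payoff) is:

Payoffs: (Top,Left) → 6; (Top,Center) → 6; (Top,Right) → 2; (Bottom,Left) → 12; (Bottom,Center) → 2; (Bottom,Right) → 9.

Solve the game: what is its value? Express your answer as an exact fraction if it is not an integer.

50/11

Row minima: Top → 2, Bottom → 2; maximin = 2.
Column maxima: Left → 12, Center → 6, Right → 9; minimax = 6.
2 ≠ 6, so there is no saddle point; optimal play is mixed.
Left is strictly dominated by Right (it gives Row strictly more in every row), so Column never plays it.
On the remaining 2×2 (Top, Bottom vs Center, Right):
Let Row play Top with probability p. Expected payoff against Center: 6p + 2(1−p) = 4p + 2; against Right: 2p + 9(1−p) = −7p + 9.
Setting these equal: 4p + 2 = −7p + 9 ⇒ 11p = 7 ⇒ p = 7/11, and the value is (4)·(7/11) + 2 = 50/11.
For Column: with q = P(Center), equating Top's and Bottom's payoffs gives 4q + 2 = −7q + 9 ⇒ q = 7/11.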